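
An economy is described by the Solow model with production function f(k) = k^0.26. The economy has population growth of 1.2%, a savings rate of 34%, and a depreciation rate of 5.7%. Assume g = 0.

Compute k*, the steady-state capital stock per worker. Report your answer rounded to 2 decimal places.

k* ≈ 8.63

At the steady state, Δk = 0, so s·k^α = (n + δ)·k.
Rearranging, k^(1−α) = s / (n + δ).
k^0.74 = 0.34 / (0.012 + 0.057) = 0.34 / 0.069 = 4.9275
k* = 4.9275^(1/0.74) ≈ 8.6294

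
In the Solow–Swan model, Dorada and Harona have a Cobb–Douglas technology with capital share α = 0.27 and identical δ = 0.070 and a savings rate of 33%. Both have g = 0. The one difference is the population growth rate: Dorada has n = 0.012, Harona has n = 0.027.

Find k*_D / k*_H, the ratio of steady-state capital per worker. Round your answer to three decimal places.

ratio ≈ 1.259

Steady-state k* = [s/(n + δ)]^(1/(1−α)), so the ratio is [ (s_D/(n + δ)_D) / (s_H/(n + δ)_H) ]^1.3699.
s_D/(n + δ)_D = 0.33/0.082 = 4.0244; s_H/(n + δ)_H = 0.33/0.097 = 3.4021.
Ratio = (4.0244/3.4021)^1.3699 = 1.1829^1.3699 ≈ 1.2587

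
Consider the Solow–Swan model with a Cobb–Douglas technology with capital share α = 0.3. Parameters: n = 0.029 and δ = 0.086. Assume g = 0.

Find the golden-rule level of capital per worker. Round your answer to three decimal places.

k_gold ≈ 3.935

The golden rule sets f'(k) = n + δ, i.e. α·k^(α−1) = n + δ.
So k^(1−α) = α / (n + δ) = 0.3 / 0.115 = 2.6087.
k_gold = 2.6087^(1/0.7) ≈ 3.9345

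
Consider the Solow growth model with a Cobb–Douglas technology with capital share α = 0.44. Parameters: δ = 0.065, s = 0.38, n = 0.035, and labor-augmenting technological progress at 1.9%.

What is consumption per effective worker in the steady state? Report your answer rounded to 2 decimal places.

c* = 1.54

Steady state requires s·f(k) = (n + g + δ)·k, i.e. s·k^α = (n + g + δ)·k.
Dividing both sides by k: k^(1−α) = s / (n + g + δ).
k^0.56 = 0.38 / (0.035 + 0.019 + 0.065) = 0.38 / 0.119 = 3.1933
k* = 3.1933^(1/0.56) ≈ 7.9511
y* = (k*)^α = 7.9511^0.44 ≈ 2.4899
c* = (1 − s)·y* = (1 − 0.38) × 2.4899 ≈ 1.5437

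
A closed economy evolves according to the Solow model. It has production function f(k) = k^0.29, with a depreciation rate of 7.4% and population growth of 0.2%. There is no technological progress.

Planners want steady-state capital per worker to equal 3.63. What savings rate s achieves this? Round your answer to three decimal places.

s ≈ 0.190

At the steady state, Δk = 0, so s·k^α = (n + δ)·k.
So s / (n + δ) = (k*)^(1−α) = 3.63^0.71 = 2.4977.
Therefore s = 2.4977 × (n + δ) = 2.4977 × 0.076 = 0.1898.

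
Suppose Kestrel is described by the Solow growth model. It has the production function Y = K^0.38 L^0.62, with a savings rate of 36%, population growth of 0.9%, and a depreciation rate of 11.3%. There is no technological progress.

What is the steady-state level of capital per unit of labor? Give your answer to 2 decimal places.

Steady state requires s·f(k) = (n + δ)·k, i.e. s·k^α = (n + δ)·k.
Dividing both sides by k: k^(1−α) = s / (n + δ).
k^0.62 = 0.36 / (0.009 + 0.113) = 0.36 / 0.122 = 2.9508
k* = 2.9508^(1/0.62) ≈ 5.7275

k* ≈ 5.73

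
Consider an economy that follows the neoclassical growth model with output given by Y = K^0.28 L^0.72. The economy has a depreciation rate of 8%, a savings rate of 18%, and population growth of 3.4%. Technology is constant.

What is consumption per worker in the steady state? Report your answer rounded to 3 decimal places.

c* = 0.979

At the steady state, Δk = 0, so s·k^α = (n + δ)·k.
Rearranging, k^(1−α) = s / (n + δ).
k^0.72 = 0.18 / (0.034 + 0.080) = 0.18 / 0.114 = 1.5789
k* = 1.5789^(1/0.72) ≈ 1.8858
y* = (k*)^α = 1.8858^0.28 ≈ 1.1944
c* = (1 − s)·y* = (1 − 0.18) × 1.1944 ≈ 0.9794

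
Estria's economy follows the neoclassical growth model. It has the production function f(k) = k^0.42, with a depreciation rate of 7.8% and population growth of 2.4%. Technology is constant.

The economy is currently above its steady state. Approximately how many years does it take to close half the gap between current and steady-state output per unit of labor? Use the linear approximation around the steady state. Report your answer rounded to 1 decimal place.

Near the steady state the convergence rate is λ = (1 − α)(n + δ).
λ = (1 − 0.42) × 0.102 = 0.58 × 0.102 = 0.05916
Half-life = ln 2 / λ = 0.6931 / 0.05916 ≈ 11.72 years

t_½ ≈ 11.7 years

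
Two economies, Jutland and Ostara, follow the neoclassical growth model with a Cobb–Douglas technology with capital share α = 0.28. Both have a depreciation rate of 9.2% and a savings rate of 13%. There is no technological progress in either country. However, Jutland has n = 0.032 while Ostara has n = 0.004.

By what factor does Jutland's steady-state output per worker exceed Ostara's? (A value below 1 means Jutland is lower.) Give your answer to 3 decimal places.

ratio ≈ 0.905

Steady-state y* = [s/(n + δ)]^(α/(1−α)), so the ratio is [ (s_J/(n + δ)_J) / (s_O/(n + δ)_O) ]^0.3889.
s_J/(n + δ)_J = 0.13/0.124 = 1.0484; s_O/(n + δ)_O = 0.13/0.096 = 1.3542.
Ratio = (1.0484/1.3542)^0.3889 = 0.7742^0.3889 ≈ 0.9053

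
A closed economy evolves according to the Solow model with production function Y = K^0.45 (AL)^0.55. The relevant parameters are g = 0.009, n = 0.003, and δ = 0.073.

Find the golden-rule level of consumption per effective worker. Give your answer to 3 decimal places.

At the golden rule, f'(k) = n + g + δ, so α·k^(α−1) = n + g + δ and k_gold = (α/(n + g + δ))^(1/(1−α)).
k_gold = (0.45/0.085)^(1/0.55) = 5.2941^1.8182 ≈ 20.7014
c_gold = f(k_gold) − (n + g + δ)·k_gold = 3.9102 − 0.085×20.7014 ≈ 2.1506

c_gold ≈ 2.151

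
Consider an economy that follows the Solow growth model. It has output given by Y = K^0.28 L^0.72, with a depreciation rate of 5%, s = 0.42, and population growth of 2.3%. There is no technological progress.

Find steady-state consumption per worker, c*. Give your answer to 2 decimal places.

In steady state, investment equals break-even investment: s·k^α = (n + δ)·k.
Rearranging, k^(1−α) = s / (n + δ).
k^0.72 = 0.42 / (0.023 + 0.050) = 0.42 / 0.073 = 5.7534
k* = 5.7534^(1/0.72) ≈ 11.3619
y* = (k*)^α = 11.3619^0.28 ≈ 1.9748
c* = (1 − s)·y* = (1 − 0.42) × 1.9748 ≈ 1.1454

c* ≈ 1.15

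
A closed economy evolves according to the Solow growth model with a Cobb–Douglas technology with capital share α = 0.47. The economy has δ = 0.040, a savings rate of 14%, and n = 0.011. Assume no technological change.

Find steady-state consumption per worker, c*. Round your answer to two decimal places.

c* = 2.11

At the steady state, Δk = 0, so s·k^α = (n + δ)·k.
Dividing both sides by k: k^(1−α) = s / (n + δ).
k^0.53 = 0.14 / (0.011 + 0.040) = 0.14 / 0.051 = 2.7451
k* = 2.7451^(1/0.53) ≈ 6.7215
y* = (k*)^α = 6.7215^0.47 ≈ 2.4486
c* = (1 − s)·y* = (1 − 0.14) × 2.4486 ≈ 2.1058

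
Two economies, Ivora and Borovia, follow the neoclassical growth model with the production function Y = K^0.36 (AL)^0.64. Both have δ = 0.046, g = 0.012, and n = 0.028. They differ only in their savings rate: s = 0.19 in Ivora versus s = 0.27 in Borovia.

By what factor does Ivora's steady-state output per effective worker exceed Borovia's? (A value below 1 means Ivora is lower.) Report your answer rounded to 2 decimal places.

Steady-state y* = [s/(n + g + δ)]^(α/(1−α)), so the ratio is [ (s_I/(n + g + δ)_I) / (s_B/(n + g + δ)_B) ]^0.5625.
s_I/(n + g + δ)_I = 0.19/0.086 = 2.2093; s_B/(n + g + δ)_B = 0.27/0.086 = 3.1395.
Ratio = (2.2093/3.1395)^0.5625 = 0.7037^0.5625 ≈ 0.8206

ratio ≈ 0.82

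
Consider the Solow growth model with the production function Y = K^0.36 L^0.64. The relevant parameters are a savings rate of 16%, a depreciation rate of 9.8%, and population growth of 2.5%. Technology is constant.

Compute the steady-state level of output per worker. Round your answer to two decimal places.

y* = 1.16

Steady state requires s·f(k) = (n + δ)·k, i.e. s·k^α = (n + δ)·k.
Dividing both sides by k: k^(1−α) = s / (n + δ).
k^0.64 = 0.16 / (0.025 + 0.098) = 0.16 / 0.123 = 1.3008
k* = 1.3008^(1/0.64) ≈ 1.5082
y* = (k*)^α = 1.5082^0.36 ≈ 1.1594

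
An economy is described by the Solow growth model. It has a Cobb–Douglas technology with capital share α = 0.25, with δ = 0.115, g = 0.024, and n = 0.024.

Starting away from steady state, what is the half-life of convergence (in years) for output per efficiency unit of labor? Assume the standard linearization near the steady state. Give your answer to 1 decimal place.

Near the steady state the convergence rate is λ = (1 − α)(n + g + δ).
λ = (1 − 0.25) × 0.163 = 0.75 × 0.163 = 0.12225
Half-life = ln 2 / λ = 0.6931 / 0.12225 ≈ 5.67 years

t_½ ≈ 5.7 years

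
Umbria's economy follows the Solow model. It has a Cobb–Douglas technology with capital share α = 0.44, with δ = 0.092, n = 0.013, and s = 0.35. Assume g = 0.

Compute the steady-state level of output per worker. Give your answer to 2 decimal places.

In steady state, investment equals break-even investment: s·k^α = (n + δ)·k.
Dividing both sides by k: k^(1−α) = s / (n + δ).
k^0.56 = 0.35 / (0.013 + 0.092) = 0.35 / 0.105 = 3.3333
k* = 3.3333^(1/0.56) ≈ 8.5843
y* = (k*)^α = 8.5843^0.44 ≈ 2.5753

y* ≈ 2.58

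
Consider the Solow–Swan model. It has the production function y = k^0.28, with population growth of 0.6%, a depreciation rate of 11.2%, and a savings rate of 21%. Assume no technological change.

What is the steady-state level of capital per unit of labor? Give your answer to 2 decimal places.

k* = 2.23

Steady state requires s·f(k) = (n + δ)·k, i.e. s·k^α = (n + δ)·k.
Rearranging, k^(1−α) = s / (n + δ).
k^0.72 = 0.21 / (0.006 + 0.112) = 0.21 / 0.118 = 1.7797
k* = 1.7797^(1/0.72) ≈ 2.2269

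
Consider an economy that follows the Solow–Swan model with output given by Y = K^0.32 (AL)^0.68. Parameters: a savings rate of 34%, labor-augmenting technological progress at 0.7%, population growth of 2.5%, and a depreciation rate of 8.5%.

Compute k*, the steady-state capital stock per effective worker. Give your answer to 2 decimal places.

At the steady state, Δk = 0, so s·k^α = (n + g + δ)·k.
Dividing both sides by k: k^(1−α) = s / (n + g + δ).
k^0.68 = 0.34 / (0.025 + 0.007 + 0.085) = 0.34 / 0.117 = 2.9060
k* = 2.9060^(1/0.68) ≈ 4.8008

k* ≈ 4.80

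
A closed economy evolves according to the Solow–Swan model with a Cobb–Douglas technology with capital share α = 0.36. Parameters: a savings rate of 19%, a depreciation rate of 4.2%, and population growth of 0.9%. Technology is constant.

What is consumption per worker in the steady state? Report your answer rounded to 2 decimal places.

In steady state, investment equals break-even investment: s·k^α = (n + δ)·k.
Dividing both sides by k: k^(1−α) = s / (n + δ).
k^0.64 = 0.19 / (0.009 + 0.042) = 0.19 / 0.051 = 3.7255
k* = 3.7255^(1/0.64) ≈ 7.8069
y* = (k*)^α = 7.8069^0.36 ≈ 2.0955
c* = (1 − s)·y* = (1 − 0.19) × 2.0955 ≈ 1.6974

c* = 1.70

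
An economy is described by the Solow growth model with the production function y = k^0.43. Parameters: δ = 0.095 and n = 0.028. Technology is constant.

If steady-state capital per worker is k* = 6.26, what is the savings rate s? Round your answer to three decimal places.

At the steady state, Δk = 0, so s·k^α = (n + δ)·k.
So s / (n + δ) = (k*)^(1−α) = 6.26^0.57 = 2.8448.
Therefore s = 2.8448 × (n + δ) = 2.8448 × 0.123 = 0.3499.

s ≈ 0.350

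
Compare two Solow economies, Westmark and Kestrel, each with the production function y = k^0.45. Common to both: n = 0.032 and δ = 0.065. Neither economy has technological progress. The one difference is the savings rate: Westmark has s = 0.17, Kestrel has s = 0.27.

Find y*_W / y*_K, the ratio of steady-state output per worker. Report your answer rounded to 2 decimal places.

y*_W / y*_K ≈ 0.68

Steady-state y* = [s/(n + δ)]^(α/(1−α)), so the ratio is [ (s_W/(n + δ)_W) / (s_K/(n + δ)_K) ]^0.8182.
s_W/(n + δ)_W = 0.17/0.097 = 1.7526; s_K/(n + δ)_K = 0.27/0.097 = 2.7835.
Ratio = (1.7526/2.7835)^0.8182 = 0.6296^0.8182 ≈ 0.6848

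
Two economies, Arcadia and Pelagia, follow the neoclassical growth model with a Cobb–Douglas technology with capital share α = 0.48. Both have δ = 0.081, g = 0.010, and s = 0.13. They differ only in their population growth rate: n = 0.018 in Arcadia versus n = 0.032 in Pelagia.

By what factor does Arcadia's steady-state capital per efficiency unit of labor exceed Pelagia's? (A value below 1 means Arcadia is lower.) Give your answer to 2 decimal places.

Steady-state k* = [s/(n + g + δ)]^(1/(1−α)), so the ratio is [ (s_A/(n + g + δ)_A) / (s_P/(n + g + δ)_P) ]^1.9231.
s_A/(n + g + δ)_A = 0.13/0.109 = 1.1927; s_P/(n + g + δ)_P = 0.13/0.123 = 1.0569.
Ratio = (1.1927/1.0569)^1.9231 = 1.1285^1.9231 ≈ 1.2617

k*_A / k*_P ≈ 1.26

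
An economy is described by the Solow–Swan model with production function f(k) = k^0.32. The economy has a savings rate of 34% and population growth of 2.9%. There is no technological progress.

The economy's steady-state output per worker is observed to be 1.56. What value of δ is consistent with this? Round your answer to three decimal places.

δ ≈ 0.103

At the steady state, Δk = 0, so s·k^α = (n + δ)·k.
Since y* = [s/(n + δ)]^(α/(1−α)), we have s/(n + δ) = (y*)^((1−α)/α) = 1.56^2.125 = 2.5727.
Therefore n + δ = s / 2.5727 = 0.34 / 2.5727 = 0.1322, so δ = 0.1322 − 0.029 = 0.1032.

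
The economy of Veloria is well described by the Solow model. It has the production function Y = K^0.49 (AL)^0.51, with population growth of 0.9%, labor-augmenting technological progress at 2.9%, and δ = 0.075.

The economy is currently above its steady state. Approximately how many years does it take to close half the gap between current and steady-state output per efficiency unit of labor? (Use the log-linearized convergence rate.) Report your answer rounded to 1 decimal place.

about 12.0 years

Near the steady state the convergence rate is λ = (1 − α)(n + g + δ).
λ = (1 − 0.49) × 0.113 = 0.51 × 0.113 = 0.05763
Half-life = ln 2 / λ = 0.6931 / 0.05763 ≈ 12.03 years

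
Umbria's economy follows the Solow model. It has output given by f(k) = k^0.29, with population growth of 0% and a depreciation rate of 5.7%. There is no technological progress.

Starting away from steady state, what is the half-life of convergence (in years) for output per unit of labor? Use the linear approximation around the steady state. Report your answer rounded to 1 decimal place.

Near the steady state the convergence rate is λ = (1 − α)(n + δ).
λ = (1 − 0.29) × 0.057 = 0.71 × 0.057 = 0.04047
Half-life = ln 2 / λ = 0.6931 / 0.04047 ≈ 17.13 years

about 17.1 years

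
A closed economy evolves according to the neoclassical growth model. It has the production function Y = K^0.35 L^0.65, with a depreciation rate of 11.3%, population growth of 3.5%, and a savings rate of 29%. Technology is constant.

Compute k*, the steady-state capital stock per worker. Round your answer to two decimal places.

In steady state, investment equals break-even investment: s·k^α = (n + δ)·k.
Rearranging, k^(1−α) = s / (n + δ).
k^0.65 = 0.29 / (0.035 + 0.113) = 0.29 / 0.148 = 1.9595
k* = 1.9595^(1/0.65) ≈ 2.8148

k* ≈ 2.81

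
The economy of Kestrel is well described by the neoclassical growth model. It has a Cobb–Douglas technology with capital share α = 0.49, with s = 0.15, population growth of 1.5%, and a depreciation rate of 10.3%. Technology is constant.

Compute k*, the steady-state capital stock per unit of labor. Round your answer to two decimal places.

k* ≈ 1.60

In steady state, investment equals break-even investment: s·k^α = (n + δ)·k.
Rearranging, k^(1−α) = s / (n + δ).
k^0.51 = 0.15 / (0.015 + 0.103) = 0.15 / 0.118 = 1.2712
k* = 1.2712^(1/0.51) ≈ 1.6008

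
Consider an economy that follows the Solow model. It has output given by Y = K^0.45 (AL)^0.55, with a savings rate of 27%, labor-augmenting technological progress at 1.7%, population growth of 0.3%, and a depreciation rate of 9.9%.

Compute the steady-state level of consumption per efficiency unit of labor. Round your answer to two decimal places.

c* ≈ 1.43

At the steady state, Δk = 0, so s·k^α = (n + g + δ)·k.
Rearranging, k^(1−α) = s / (n + g + δ).
k^0.55 = 0.27 / (0.003 + 0.017 + 0.099) = 0.27 / 0.119 = 2.2689
k* = 2.2689^(1/0.55) ≈ 4.4354
y* = (k*)^α = 4.4354^0.45 ≈ 1.9549
c* = (1 − s)·y* = (1 − 0.27) × 1.9549 ≈ 1.4271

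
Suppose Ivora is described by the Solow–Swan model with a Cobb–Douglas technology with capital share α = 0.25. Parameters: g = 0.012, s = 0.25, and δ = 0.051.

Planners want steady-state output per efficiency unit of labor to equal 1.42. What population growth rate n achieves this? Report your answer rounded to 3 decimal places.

At the steady state, Δk = 0, so s·k^α = (n + g + δ)·k.
Since y* = [s/(n + g + δ)]^(α/(1−α)), we have s/(n + g + δ) = (y*)^((1−α)/α) = 1.42^3 = 2.8633.
Therefore n + g + δ = s / 2.8633 = 0.25 / 2.8633 = 0.0873, so n = 0.0873 − 0.063 = 0.0243.

n ≈ 0.024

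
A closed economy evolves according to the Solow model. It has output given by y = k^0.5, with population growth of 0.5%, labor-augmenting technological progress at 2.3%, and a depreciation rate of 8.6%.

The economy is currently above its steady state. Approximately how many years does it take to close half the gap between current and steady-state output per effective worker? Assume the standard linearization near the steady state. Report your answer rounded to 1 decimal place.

Near the steady state the convergence rate is λ = (1 − α)(n + g + δ).
λ = (1 − 0.5) × 0.114 = 0.5 × 0.114 = 0.0570
Half-life = ln 2 / λ = 0.6931 / 0.0570 ≈ 12.16 years

about 12.2 years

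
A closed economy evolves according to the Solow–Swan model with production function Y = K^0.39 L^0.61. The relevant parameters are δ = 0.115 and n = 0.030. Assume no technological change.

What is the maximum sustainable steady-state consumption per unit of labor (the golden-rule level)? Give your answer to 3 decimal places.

c_gold ≈ 1.148

At the golden rule, f'(k) = n + δ, so α·k^(α−1) = n + δ and k_gold = (α/(n + δ))^(1/(1−α)).
k_gold = (0.39/0.145)^(1/0.61) = 2.6897^1.6393 ≈ 5.0631
c_gold = f(k_gold) − (n + δ)·k_gold = 1.8824 − 0.145×5.0631 ≈ 1.1483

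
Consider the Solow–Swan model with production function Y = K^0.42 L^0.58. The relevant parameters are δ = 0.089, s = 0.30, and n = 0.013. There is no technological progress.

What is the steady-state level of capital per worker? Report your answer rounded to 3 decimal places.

Steady state requires s·f(k) = (n + δ)·k, i.e. s·k^α = (n + δ)·k.
Dividing both sides by k: k^(1−α) = s / (n + δ).
k^0.58 = 0.30 / (0.013 + 0.089) = 0.30 / 0.102 = 2.9412
k* = 2.9412^(1/0.58) ≈ 6.4239

k* = 6.424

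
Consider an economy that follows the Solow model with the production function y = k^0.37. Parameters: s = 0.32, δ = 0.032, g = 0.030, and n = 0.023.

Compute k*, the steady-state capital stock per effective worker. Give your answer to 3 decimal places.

k* ≈ 8.201

At the steady state, Δk = 0, so s·k^α = (n + g + δ)·k.
Dividing both sides by k: k^(1−α) = s / (n + g + δ).
k^0.63 = 0.32 / (0.023 + 0.030 + 0.032) = 0.32 / 0.085 = 3.7647
k* = 3.7647^(1/0.63) ≈ 8.2008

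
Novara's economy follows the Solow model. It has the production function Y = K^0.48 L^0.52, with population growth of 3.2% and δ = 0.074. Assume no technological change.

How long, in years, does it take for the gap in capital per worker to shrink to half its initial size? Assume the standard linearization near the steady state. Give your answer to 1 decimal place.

Near the steady state the convergence rate is λ = (1 − α)(n + δ).
λ = (1 − 0.48) × 0.106 = 0.52 × 0.106 = 0.05512
Half-life = ln 2 / λ = 0.6931 / 0.05512 ≈ 12.57 years

half-life ≈ 12.6 years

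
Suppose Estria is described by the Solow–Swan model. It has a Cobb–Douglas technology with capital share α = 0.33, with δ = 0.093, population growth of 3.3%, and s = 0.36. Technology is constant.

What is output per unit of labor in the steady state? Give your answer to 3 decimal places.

y* ≈ 1.677

Steady state requires s·f(k) = (n + δ)·k, i.e. s·k^α = (n + δ)·k.
Rearranging, k^(1−α) = s / (n + δ).
k^0.67 = 0.36 / (0.033 + 0.093) = 0.36 / 0.126 = 2.8571
k* = 2.8571^(1/0.67) ≈ 4.7917
y* = (k*)^α = 4.7917^0.33 ≈ 1.6771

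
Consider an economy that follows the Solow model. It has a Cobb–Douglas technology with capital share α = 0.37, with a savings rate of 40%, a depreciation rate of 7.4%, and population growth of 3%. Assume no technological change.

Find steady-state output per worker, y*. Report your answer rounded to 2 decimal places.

y* = 2.21

Steady state requires s·f(k) = (n + δ)·k, i.e. s·k^α = (n + δ)·k.
Rearranging, k^(1−α) = s / (n + δ).
k^0.63 = 0.40 / (0.030 + 0.074) = 0.40 / 0.104 = 3.8462
k* = 3.8462^(1/0.63) ≈ 8.4844
y* = (k*)^α = 8.4844^0.37 ≈ 2.2059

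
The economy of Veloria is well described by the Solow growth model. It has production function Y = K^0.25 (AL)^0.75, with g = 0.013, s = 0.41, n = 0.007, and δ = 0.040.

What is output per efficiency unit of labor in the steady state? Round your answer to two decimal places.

At the steady state, Δk = 0, so s·k^α = (n + g + δ)·k.
Rearranging, k^(1−α) = s / (n + g + δ).
k^0.75 = 0.41 / (0.007 + 0.013 + 0.040) = 0.41 / 0.060 = 6.8333
k* = 6.8333^(1/0.75) ≈ 12.9670
y* = (k*)^α = 12.9670^0.25 ≈ 1.8976

y* ≈ 1.90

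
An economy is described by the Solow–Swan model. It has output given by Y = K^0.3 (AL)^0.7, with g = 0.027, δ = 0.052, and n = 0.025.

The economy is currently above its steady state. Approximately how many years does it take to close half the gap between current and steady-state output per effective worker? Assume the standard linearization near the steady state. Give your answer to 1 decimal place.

Near the steady state the convergence rate is λ = (1 − α)(n + g + δ).
λ = (1 − 0.3) × 0.104 = 0.7 × 0.104 = 0.0728
Half-life = ln 2 / λ = 0.6931 / 0.0728 ≈ 9.52 years

t_½ ≈ 9.5 years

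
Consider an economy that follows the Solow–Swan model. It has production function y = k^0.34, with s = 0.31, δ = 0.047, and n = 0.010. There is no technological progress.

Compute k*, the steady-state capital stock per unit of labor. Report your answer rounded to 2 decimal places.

Steady state requires s·f(k) = (n + δ)·k, i.e. s·k^α = (n + δ)·k.
Dividing both sides by k: k^(1−α) = s / (n + δ).
k^0.66 = 0.31 / (0.010 + 0.047) = 0.31 / 0.057 = 5.4386
k* = 5.4386^(1/0.66) ≈ 13.0129

k* = 13.01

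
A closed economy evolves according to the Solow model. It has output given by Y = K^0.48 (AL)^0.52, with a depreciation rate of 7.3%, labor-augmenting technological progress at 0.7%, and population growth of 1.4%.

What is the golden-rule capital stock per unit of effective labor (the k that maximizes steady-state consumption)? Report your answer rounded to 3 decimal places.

The golden rule sets f'(k) = n + g + δ, i.e. α·k^(α−1) = n + g + δ.
So k^(1−α) = α / (n + g + δ) = 0.48 / 0.094 = 5.1064.
k_gold = 5.1064^(1/0.52) ≈ 23.0017

k_gold ≈ 23.002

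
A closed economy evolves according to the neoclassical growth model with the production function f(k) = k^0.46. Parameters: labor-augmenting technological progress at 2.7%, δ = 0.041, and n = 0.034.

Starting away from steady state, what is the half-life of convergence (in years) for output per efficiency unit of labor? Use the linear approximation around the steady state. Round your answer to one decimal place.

Near the steady state the convergence rate is λ = (1 − α)(n + g + δ).
λ = (1 − 0.46) × 0.102 = 0.54 × 0.102 = 0.05508
Half-life = ln 2 / λ = 0.6931 / 0.05508 ≈ 12.58 years

t_½ ≈ 12.6 years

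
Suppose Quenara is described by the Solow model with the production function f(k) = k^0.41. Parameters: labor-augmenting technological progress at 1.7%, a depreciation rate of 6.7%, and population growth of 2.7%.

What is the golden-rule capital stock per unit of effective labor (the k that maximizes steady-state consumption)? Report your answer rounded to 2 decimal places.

k_gold ≈ 9.16

The golden rule sets f'(k) = n + g + δ, i.e. α·k^(α−1) = n + g + δ.
So k^(1−α) = α / (n + g + δ) = 0.41 / 0.111 = 3.6937.
k_gold = 3.6937^(1/0.59) ≈ 9.1580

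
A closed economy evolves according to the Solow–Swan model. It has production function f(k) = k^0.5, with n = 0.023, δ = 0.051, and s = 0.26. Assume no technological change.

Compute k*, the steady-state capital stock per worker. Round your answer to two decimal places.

In steady state, investment equals break-even investment: s·k^α = (n + δ)·k.
Dividing both sides by k: k^(1−α) = s / (n + δ).
k^0.5 = 0.26 / (0.023 + 0.051) = 0.26 / 0.074 = 3.5135
k* = 3.5135^(1/0.5) ≈ 12.3447

k* ≈ 12.34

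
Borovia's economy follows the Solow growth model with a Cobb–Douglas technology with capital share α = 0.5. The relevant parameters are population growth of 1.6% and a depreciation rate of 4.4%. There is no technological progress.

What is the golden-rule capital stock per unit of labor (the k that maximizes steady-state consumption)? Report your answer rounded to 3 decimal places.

k_gold ≈ 69.444

The golden rule sets f'(k) = n + δ, i.e. α·k^(α−1) = n + δ.
So k^(1−α) = α / (n + δ) = 0.5 / 0.060 = 8.3333.
k_gold = 8.3333^(1/0.5) ≈ 69.4439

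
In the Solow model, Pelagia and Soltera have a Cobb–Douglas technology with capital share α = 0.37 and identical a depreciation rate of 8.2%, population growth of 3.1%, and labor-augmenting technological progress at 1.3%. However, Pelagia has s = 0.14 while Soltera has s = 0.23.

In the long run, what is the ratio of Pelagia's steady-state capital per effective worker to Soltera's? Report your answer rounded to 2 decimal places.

Steady-state k* = [s/(n + g + δ)]^(1/(1−α)), so the ratio is [ (s_P/(n + g + δ)_P) / (s_S/(n + g + δ)_S) ]^1.5873.
s_P/(n + g + δ)_P = 0.14/0.126 = 1.1111; s_S/(n + g + δ)_S = 0.23/0.126 = 1.8254.
Ratio = (1.1111/1.8254)^1.5873 = 0.6087^1.5873 ≈ 0.4548

k*_P / k*_S ≈ 0.45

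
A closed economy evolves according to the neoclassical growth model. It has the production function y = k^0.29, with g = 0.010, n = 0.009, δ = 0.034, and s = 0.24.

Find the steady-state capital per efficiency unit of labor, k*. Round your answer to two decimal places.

k* ≈ 8.39

In steady state, investment equals break-even investment: s·k^α = (n + g + δ)·k.
Rearranging, k^(1−α) = s / (n + g + δ).
k^0.71 = 0.24 / (0.009 + 0.010 + 0.034) = 0.24 / 0.053 = 4.5283
k* = 4.5283^(1/0.71) ≈ 8.3917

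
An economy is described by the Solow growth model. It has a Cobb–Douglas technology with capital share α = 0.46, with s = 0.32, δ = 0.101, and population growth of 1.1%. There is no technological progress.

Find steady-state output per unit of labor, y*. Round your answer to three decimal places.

y* = 2.446

Steady state requires s·f(k) = (n + δ)·k, i.e. s·k^α = (n + δ)·k.
Rearranging, k^(1−α) = s / (n + δ).
k^0.54 = 0.32 / (0.011 + 0.101) = 0.32 / 0.112 = 2.8571
k* = 2.8571^(1/0.54) ≈ 6.9873
y* = (k*)^α = 6.9873^0.46 ≈ 2.4456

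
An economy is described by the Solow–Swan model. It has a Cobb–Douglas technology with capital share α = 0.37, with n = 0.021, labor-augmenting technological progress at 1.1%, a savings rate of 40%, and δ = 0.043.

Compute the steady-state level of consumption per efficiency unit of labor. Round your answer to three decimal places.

Steady state requires s·f(k) = (n + g + δ)·k, i.e. s·k^α = (n + g + δ)·k.
Dividing both sides by k: k^(1−α) = s / (n + g + δ).
k^0.63 = 0.40 / (0.021 + 0.011 + 0.043) = 0.40 / 0.075 = 5.3333
k* = 5.3333^(1/0.63) ≈ 14.2548
y* = (k*)^α = 14.2548^0.37 ≈ 2.6728
c* = (1 − s)·y* = (1 − 0.40) × 2.6728 ≈ 1.6037

c* = 1.604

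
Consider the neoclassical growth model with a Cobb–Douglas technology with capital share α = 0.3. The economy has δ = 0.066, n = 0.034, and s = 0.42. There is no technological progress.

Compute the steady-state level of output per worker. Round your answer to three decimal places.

In steady state, investment equals break-even investment: s·k^α = (n + δ)·k.
Rearranging, k^(1−α) = s / (n + δ).
k^0.7 = 0.42 / (0.034 + 0.066) = 0.42 / 0.100 = 4.2000
k* = 4.2000^(1/0.7) ≈ 7.7688
y* = (k*)^α = 7.7688^0.3 ≈ 1.8497

y* = 1.850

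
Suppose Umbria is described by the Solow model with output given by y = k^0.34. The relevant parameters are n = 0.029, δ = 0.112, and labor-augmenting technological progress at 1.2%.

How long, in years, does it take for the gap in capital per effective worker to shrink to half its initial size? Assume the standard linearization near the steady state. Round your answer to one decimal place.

Near the steady state the convergence rate is λ = (1 − α)(n + g + δ).
λ = (1 − 0.34) × 0.153 = 0.66 × 0.153 = 0.10098
Half-life = ln 2 / λ = 0.6931 / 0.10098 ≈ 6.86 years

t_½ ≈ 6.9 years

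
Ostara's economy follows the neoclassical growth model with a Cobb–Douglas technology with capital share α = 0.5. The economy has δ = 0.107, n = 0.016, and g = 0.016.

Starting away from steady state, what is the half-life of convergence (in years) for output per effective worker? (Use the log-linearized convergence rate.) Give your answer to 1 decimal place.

Near the steady state the convergence rate is λ = (1 − α)(n + g + δ).
λ = (1 − 0.5) × 0.139 = 0.5 × 0.139 = 0.0695
Half-life = ln 2 / λ = 0.6931 / 0.0695 ≈ 9.97 years

t_½ ≈ 10.0 years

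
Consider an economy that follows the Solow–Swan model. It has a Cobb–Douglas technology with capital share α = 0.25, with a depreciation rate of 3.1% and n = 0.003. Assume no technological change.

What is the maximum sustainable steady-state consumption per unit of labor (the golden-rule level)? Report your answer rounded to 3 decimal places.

c_gold ≈ 1.458

At the golden rule, f'(k) = n + δ, so α·k^(α−1) = n + δ and k_gold = (α/(n + δ))^(1/(1−α)).
k_gold = (0.25/0.034)^(1/0.75) = 7.3529^1.3333 ≈ 14.2971
c_gold = f(k_gold) − (n + δ)·k_gold = 1.9445 − 0.034×14.2971 ≈ 1.4584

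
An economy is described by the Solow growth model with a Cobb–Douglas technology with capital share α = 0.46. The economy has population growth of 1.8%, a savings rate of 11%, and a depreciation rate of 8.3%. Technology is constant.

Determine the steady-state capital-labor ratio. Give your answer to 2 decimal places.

Steady state requires s·f(k) = (n + δ)·k, i.e. s·k^α = (n + δ)·k.
Dividing both sides by k: k^(1−α) = s / (n + δ).
k^0.54 = 0.11 / (0.018 + 0.083) = 0.11 / 0.101 = 1.0891
k* = 1.0891^(1/0.54) ≈ 1.1712

k* = 1.17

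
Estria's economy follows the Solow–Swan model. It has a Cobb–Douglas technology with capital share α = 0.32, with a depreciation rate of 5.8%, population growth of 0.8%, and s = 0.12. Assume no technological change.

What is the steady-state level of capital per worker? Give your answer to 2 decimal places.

At the steady state, Δk = 0, so s·k^α = (n + δ)·k.
Rearranging, k^(1−α) = s / (n + δ).
k^0.68 = 0.12 / (0.008 + 0.058) = 0.12 / 0.066 = 1.8182
k* = 1.8182^(1/0.68) ≈ 2.4089

k* ≈ 2.41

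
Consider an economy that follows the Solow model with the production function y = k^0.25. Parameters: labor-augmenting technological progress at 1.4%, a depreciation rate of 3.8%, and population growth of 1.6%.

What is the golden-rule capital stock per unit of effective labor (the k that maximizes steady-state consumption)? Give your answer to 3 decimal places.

k_gold ≈ 5.674

The golden rule sets f'(k) = n + g + δ, i.e. α·k^(α−1) = n + g + δ.
So k^(1−α) = α / (n + g + δ) = 0.25 / 0.068 = 3.6765.
k_gold = 3.6765^(1/0.75) ≈ 5.6743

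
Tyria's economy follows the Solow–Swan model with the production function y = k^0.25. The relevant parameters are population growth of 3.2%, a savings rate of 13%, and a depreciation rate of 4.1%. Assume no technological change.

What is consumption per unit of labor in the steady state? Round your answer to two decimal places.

c* ≈ 1.05

In steady state, investment equals break-even investment: s·k^α = (n + δ)·k.
Dividing both sides by k: k^(1−α) = s / (n + δ).
k^0.75 = 0.13 / (0.032 + 0.041) = 0.13 / 0.073 = 1.7808
k* = 1.7808^(1/0.75) ≈ 2.1585
y* = (k*)^α = 2.1585^0.25 ≈ 1.2121
c* = (1 − s)·y* = (1 − 0.13) × 1.2121 ≈ 1.0545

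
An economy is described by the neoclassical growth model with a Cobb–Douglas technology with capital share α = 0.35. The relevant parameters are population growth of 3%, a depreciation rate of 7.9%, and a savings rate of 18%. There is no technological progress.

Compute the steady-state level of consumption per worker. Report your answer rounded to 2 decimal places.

At the steady state, Δk = 0, so s·k^α = (n + δ)·k.
Dividing both sides by k: k^(1−α) = s / (n + δ).
k^0.65 = 0.18 / (0.030 + 0.079) = 0.18 / 0.109 = 1.6514
k* = 1.6514^(1/0.65) ≈ 2.1635
y* = (k*)^α = 2.1635^0.35 ≈ 1.3101
c* = (1 − s)·y* = (1 − 0.18) × 1.3101 ≈ 1.0743

c* = 1.07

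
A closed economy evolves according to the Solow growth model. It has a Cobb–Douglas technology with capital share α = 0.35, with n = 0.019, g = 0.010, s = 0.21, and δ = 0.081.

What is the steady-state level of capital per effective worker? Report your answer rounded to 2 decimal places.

k* ≈ 2.70

In steady state, investment equals break-even investment: s·k^α = (n + g + δ)·k.
Rearranging, k^(1−α) = s / (n + g + δ).
k^0.65 = 0.21 / (0.019 + 0.010 + 0.081) = 0.21 / 0.110 = 1.9091
k* = 1.9091^(1/0.65) ≈ 2.7042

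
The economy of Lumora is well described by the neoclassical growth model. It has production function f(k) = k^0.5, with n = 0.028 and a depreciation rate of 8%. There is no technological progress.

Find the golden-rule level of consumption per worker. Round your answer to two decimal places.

At the golden rule, f'(k) = n + δ, so α·k^(α−1) = n + δ and k_gold = (α/(n + δ))^(1/(1−α)).
k_gold = (0.5/0.108)^(1/0.5) = 4.6296^2 ≈ 21.4332
c_gold = f(k_gold) − (n + δ)·k_gold = 4.6296 − 0.108×21.4332 ≈ 2.3148

c_gold ≈ 2.31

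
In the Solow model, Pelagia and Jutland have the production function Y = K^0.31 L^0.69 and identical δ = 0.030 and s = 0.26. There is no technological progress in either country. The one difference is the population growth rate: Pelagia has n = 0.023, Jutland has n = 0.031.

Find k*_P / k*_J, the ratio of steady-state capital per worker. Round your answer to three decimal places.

k*_P / k*_J ≈ 1.226

Steady-state k* = [s/(n + δ)]^(1/(1−α)), so the ratio is [ (s_P/(n + δ)_P) / (s_J/(n + δ)_J) ]^1.4493.
s_P/(n + δ)_P = 0.26/0.053 = 4.9057; s_J/(n + δ)_J = 0.26/0.061 = 4.2623.
Ratio = (4.9057/4.2623)^1.4493 = 1.1510^1.4493 ≈ 1.2261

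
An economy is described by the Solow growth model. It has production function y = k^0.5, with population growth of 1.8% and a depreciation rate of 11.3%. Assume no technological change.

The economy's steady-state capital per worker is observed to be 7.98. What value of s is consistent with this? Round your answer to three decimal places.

s ≈ 0.370

Steady state requires s·f(k) = (n + δ)·k, i.e. s·k^α = (n + δ)·k.
So s / (n + δ) = (k*)^(1−α) = 7.98^0.5 = 2.8249.
Therefore s = 2.8249 × (n + δ) = 2.8249 × 0.131 = 0.3701.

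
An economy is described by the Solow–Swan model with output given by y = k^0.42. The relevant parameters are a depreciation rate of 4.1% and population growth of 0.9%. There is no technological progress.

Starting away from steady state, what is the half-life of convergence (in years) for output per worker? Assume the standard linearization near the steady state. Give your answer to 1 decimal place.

Near the steady state the convergence rate is λ = (1 − α)(n + δ).
λ = (1 − 0.42) × 0.050 = 0.58 × 0.050 = 0.0290
Half-life = ln 2 / λ = 0.6931 / 0.0290 ≈ 23.90 years

about 23.9 years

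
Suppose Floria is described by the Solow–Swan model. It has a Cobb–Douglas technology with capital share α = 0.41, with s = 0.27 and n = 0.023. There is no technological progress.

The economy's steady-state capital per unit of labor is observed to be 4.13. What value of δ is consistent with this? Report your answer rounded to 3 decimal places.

δ ≈ 0.094

In steady state, investment equals break-even investment: s·k^α = (n + δ)·k.
So s / (n + δ) = (k*)^(1−α) = 4.13^0.59 = 2.3089.
Therefore n + δ = s / 2.3089 = 0.27 / 2.3089 = 0.1169, so δ = 0.1169 − 0.023 = 0.0939.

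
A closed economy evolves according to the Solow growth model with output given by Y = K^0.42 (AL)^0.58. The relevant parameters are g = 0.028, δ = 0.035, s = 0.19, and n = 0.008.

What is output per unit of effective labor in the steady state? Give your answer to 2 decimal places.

In steady state, investment equals break-even investment: s·k^α = (n + g + δ)·k.
Dividing both sides by k: k^(1−α) = s / (n + g + δ).
k^0.58 = 0.19 / (0.008 + 0.028 + 0.035) = 0.19 / 0.071 = 2.6761
k* = 2.6761^(1/0.58) ≈ 5.4585
y* = (k*)^α = 5.4585^0.42 ≈ 2.0397

y* = 2.04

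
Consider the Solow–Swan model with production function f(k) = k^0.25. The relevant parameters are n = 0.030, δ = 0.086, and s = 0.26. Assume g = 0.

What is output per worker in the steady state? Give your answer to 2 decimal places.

In steady state, investment equals break-even investment: s·k^α = (n + δ)·k.
Dividing both sides by k: k^(1−α) = s / (n + δ).
k^0.75 = 0.26 / (0.030 + 0.086) = 0.26 / 0.116 = 2.2414
k* = 2.2414^(1/0.75) ≈ 2.9333
y* = (k*)^α = 2.9333^0.25 ≈ 1.3087

y* ≈ 1.31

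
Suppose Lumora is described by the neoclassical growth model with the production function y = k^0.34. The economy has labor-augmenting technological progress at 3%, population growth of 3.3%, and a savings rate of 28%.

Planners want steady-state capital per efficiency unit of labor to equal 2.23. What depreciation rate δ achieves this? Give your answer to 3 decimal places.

At the steady state, Δk = 0, so s·k^α = (n + g + δ)·k.
So s / (n + g + δ) = (k*)^(1−α) = 2.23^0.66 = 1.6978.
Therefore n + g + δ = s / 1.6978 = 0.28 / 1.6978 = 0.1649, so δ = 0.1649 − 0.063 = 0.1019.

δ ≈ 0.102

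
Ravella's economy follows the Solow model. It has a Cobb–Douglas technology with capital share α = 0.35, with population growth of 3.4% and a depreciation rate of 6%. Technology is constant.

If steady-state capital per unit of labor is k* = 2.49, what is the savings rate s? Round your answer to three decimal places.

Steady state requires s·f(k) = (n + δ)·k, i.e. s·k^α = (n + δ)·k.
So s / (n + δ) = (k*)^(1−α) = 2.49^0.65 = 1.8094.
Therefore s = 1.8094 × (n + δ) = 1.8094 × 0.094 = 0.1701.

s ≈ 0.170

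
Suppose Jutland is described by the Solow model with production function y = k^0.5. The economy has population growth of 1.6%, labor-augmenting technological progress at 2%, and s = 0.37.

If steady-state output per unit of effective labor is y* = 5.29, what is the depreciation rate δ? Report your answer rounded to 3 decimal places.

δ ≈ 0.034

In steady state, investment equals break-even investment: s·k^α = (n + g + δ)·k.
Since y* = [s/(n + g + δ)]^(α/(1−α)), we have s/(n + g + δ) = (y*)^((1−α)/α) = 5.29^1 = 5.2900.
Therefore n + g + δ = s / 5.2900 = 0.37 / 5.2900 = 0.0699, so δ = 0.0699 − 0.036 = 0.0339.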